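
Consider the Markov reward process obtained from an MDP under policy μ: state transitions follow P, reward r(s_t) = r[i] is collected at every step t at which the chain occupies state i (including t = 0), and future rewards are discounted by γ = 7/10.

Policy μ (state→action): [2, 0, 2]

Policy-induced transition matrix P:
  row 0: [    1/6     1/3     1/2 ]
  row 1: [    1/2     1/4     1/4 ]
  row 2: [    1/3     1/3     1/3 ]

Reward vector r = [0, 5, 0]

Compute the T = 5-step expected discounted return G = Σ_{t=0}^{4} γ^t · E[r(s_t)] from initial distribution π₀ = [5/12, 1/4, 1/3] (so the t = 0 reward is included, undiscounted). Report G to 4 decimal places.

t=0: π = [0.4167, 0.2500, 0.3333], E[r] = 1.2500, γ^t·E[r] = 1.250000, running G = 1.250000
t=1: π = [0.3056, 0.3125, 0.3819], E[r] = 1.5625, γ^t·E[r] = 1.093750, running G = 2.343750
t=2: π = [0.3345, 0.3073, 0.3582], E[r] = 1.5365, γ^t·E[r] = 0.752865, running G = 3.096615
t=3: π = [0.3288, 0.3077, 0.3635], E[r] = 1.5386, γ^t·E[r] = 0.527750, running G = 3.624364
t=4: π = [0.3298, 0.3077, 0.3625], E[r] = 1.5384, γ^t·E[r] = 0.369381, running G = 3.993745

G = 3.9937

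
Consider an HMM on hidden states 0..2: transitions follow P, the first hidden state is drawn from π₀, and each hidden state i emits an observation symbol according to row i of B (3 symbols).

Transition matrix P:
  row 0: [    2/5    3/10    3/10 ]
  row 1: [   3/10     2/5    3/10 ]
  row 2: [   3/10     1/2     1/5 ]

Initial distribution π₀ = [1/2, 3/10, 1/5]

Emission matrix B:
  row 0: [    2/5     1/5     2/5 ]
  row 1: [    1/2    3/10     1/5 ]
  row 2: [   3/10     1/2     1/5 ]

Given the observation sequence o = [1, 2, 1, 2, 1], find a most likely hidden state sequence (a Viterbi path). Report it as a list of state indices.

path = [0, 0, 2, 0, 2]

t=0: δ = [1.000e-01, 9.000e-02, 1.000e-01]  (obs o_0=1)
t=1: δ = [1.600e-02, 1.000e-02, 6.000e-03]  ψ = [0, 2, 0]  (obs o_1=2)
t=2: δ = [1.280e-03, 1.440e-03, 2.400e-03]  ψ = [0, 0, 0]  (obs o_2=1)
t=3: δ = [2.880e-04, 2.400e-04, 9.600e-05]  ψ = [2, 2, 2]  (obs o_3=2)
t=4: δ = [2.304e-05, 2.880e-05, 4.320e-05]  ψ = [0, 1, 0]  (obs o_4=1)
backtrack: best end state = 2; path = [0, 0, 2, 0, 2]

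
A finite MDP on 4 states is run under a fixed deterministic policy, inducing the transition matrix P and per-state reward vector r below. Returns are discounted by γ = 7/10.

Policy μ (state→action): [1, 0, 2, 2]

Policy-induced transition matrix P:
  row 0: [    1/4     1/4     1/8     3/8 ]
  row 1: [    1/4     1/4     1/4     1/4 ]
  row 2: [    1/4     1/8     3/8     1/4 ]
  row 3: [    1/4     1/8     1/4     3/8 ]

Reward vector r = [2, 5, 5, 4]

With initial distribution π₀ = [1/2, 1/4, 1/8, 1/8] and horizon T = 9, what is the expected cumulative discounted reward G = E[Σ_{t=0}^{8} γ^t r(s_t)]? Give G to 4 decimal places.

G = 12.0081

t=0: π = [0.5000, 0.2500, 0.1250, 0.1250], E[r] = 3.3750, γ^t·E[r] = 3.375000, running G = 3.375000
t=1: π = [0.2500, 0.2188, 0.2031, 0.3281], E[r] = 3.9219, γ^t·E[r] = 2.745313, running G = 6.120313
t=2: π = [0.2500, 0.1836, 0.2441, 0.3223], E[r] = 3.9277, γ^t·E[r] = 1.924590, running G = 8.044902
t=3: π = [0.2500, 0.1792, 0.2493, 0.3215], E[r] = 3.9285, γ^t·E[r] = 1.347464, running G = 9.392366
t=4: π = [0.2500, 0.1786, 0.2499, 0.3214], E[r] = 3.9286, γ^t·E[r] = 0.943247, running G = 10.335613
t=5: π = [0.2500, 0.1786, 0.2500, 0.3214], E[r] = 3.9286, γ^t·E[r] = 0.660275, running G = 10.995888
t=6: π = [0.2500, 0.1786, 0.2500, 0.3214], E[r] = 3.9286, γ^t·E[r] = 0.462192, running G = 11.458081
t=7: π = [0.2500, 0.1786, 0.2500, 0.3214], E[r] = 3.9286, γ^t·E[r] = 0.323535, running G = 11.781615
t=8: π = [0.2500, 0.1786, 0.2500, 0.3214], E[r] = 3.9286, γ^t·E[r] = 0.226474, running G = 12.008090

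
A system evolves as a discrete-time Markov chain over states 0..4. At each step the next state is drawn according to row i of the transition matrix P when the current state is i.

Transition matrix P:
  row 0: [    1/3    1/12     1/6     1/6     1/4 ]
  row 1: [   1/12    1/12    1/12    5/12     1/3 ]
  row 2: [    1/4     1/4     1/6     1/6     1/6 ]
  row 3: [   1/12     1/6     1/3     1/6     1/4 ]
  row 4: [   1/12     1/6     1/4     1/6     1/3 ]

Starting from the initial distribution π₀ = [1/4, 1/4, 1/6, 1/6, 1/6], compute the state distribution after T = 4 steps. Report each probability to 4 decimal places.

π = [0.1580, 0.1577, 0.2100, 0.2063, 0.2680]

t=0: π = [0.2500, 0.2500, 0.1667, 0.1667, 0.1667]
t=1: π = [0.1736, 0.1389, 0.1875, 0.2292, 0.2708]
t=2: π = [0.1580, 0.1563, 0.2159, 0.2014, 0.2685]
t=3: π = [0.1588, 0.1585, 0.2096, 0.2057, 0.2674]
t=4: π = [0.1580, 0.1577, 0.2100, 0.2063, 0.2680]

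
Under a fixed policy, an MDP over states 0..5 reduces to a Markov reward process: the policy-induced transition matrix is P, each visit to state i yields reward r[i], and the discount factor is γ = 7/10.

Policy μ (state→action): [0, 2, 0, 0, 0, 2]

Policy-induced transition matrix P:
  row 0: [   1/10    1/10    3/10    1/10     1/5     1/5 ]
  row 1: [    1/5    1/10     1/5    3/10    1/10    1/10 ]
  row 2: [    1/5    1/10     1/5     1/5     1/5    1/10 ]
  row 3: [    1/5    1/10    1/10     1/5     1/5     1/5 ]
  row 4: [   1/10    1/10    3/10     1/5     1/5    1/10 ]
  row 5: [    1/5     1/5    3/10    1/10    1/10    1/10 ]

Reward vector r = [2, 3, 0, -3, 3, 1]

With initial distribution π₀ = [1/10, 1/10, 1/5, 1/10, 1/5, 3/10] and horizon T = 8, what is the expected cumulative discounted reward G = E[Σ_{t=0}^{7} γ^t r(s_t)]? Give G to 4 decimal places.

t=0: π = [0.1000, 0.1000, 0.2000, 0.1000, 0.2000, 0.3000], E[r] = 1.1000, γ^t·E[r] = 1.100000, running G = 1.100000
t=1: π = [0.1700, 0.1300, 0.2500, 0.1700, 0.1600, 0.1200], E[r] = 0.8200, γ^t·E[r] = 0.574000, running G = 1.674000
t=2: π = [0.1670, 0.1120, 0.2280, 0.1840, 0.1750, 0.1340], E[r] = 0.7770, γ^t·E[r] = 0.380730, running G = 2.054730
t=3: π = [0.1658, 0.1134, 0.2292, 0.1811, 0.1754, 0.1351], E[r] = 0.7898, γ^t·E[r] = 0.270901, running G = 2.325631
t=4: π = [0.1659, 0.1135, 0.2295, 0.1813, 0.1752, 0.1347], E[r] = 0.7887, γ^t·E[r] = 0.189362, running G = 2.514993
t=5: π = [0.1659, 0.1135, 0.2294, 0.1813, 0.1752, 0.1347], E[r] = 0.7886, γ^t·E[r] = 0.132535, running G = 2.647529
t=6: π = [0.1659, 0.1135, 0.2294, 0.1813, 0.1752, 0.1347], E[r] = 0.7886, γ^t·E[r] = 0.092779, running G = 2.740307
t=7: π = [0.1659, 0.1135, 0.2295, 0.1813, 0.1752, 0.1347], E[r] = 0.7886, γ^t·E[r] = 0.064945, running G = 2.805252

G = 2.8053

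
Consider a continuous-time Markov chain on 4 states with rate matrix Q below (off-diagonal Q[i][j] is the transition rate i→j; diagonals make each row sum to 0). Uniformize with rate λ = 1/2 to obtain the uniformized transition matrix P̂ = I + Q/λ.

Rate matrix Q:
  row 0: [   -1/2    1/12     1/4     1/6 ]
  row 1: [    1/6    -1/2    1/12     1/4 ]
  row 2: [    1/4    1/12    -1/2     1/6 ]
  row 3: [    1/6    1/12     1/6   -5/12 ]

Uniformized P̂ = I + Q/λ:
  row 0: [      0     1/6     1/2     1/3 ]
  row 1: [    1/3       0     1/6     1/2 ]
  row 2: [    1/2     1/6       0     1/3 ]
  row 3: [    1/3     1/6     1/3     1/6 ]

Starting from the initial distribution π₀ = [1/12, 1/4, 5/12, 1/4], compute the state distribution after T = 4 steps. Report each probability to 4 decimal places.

π = [0.2710, 0.1429, 0.2803, 0.3057]

t=0: π = [0.0833, 0.2500, 0.4167, 0.2500]
t=1: π = [0.3750, 0.1250, 0.1667, 0.3333]
t=2: π = [0.2361, 0.1458, 0.3194, 0.2986]
t=3: π = [0.3079, 0.1424, 0.2419, 0.3079]
t=4: π = [0.2710, 0.1429, 0.2803, 0.3057]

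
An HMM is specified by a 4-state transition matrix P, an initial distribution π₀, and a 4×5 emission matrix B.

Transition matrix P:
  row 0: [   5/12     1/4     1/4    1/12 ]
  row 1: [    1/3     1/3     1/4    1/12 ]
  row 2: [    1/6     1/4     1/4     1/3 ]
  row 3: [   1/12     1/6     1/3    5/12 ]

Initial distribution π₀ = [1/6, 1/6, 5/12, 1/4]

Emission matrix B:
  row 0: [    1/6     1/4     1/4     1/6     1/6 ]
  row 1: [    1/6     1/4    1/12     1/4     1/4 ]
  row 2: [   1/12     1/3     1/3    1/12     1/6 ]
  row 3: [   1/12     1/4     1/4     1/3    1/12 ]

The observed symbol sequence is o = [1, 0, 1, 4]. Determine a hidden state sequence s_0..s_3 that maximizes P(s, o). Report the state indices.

path = [2, 1, 1, 1]

t=0: δ = [4.167e-02, 4.167e-02, 1.389e-01, 6.250e-02]  (obs o_0=1)
t=1: δ = [3.858e-03, 5.787e-03, 2.894e-03, 3.858e-03]  ψ = [2, 2, 2, 2]  (obs o_1=0)
t=2: δ = [4.823e-04, 4.823e-04, 4.823e-04, 4.019e-04]  ψ = [1, 1, 1, 3]  (obs o_2=1)
t=3: δ = [3.349e-05, 4.019e-05, 2.233e-05, 1.395e-05]  ψ = [0, 1, 3, 3]  (obs o_3=4)
backtrack: best end state = 1; path = [2, 1, 1, 1]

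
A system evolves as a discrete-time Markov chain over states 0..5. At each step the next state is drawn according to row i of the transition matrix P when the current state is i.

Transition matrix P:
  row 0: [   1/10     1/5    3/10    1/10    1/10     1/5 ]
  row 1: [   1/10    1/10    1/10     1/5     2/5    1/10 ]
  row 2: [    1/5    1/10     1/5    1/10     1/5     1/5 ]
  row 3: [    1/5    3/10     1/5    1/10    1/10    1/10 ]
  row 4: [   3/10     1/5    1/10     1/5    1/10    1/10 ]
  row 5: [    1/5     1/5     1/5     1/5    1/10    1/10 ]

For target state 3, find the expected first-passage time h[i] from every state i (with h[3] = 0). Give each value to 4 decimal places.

First-step conditioning: h[3] = 0; for i ≠ 3, h[i] = 1 + Σ_k P[i][k]·h[k].
  h[0] = 1 + 1/10·h[0] + 1/5·h[1] + 3/10·h[2] + 1/10·h[4] + 1/5·h[5]
  h[1] = 1 + 1/10·h[0] + 1/10·h[1] + 1/10·h[2] + 2/5·h[4] + 1/10·h[5]
  h[2] = 1 + 1/5·h[0] + 1/10·h[1] + 1/5·h[2] + 1/5·h[4] + 1/5·h[5]
  h[4] = 1 + 3/10·h[0] + 1/5·h[1] + 1/10·h[2] + 1/10·h[4] + 1/10·h[5]
  h[5] = 1 + 1/5·h[0] + 1/5·h[1] + 1/5·h[2] + 1/10·h[4] + 1/10·h[5]
Solving the 5×5 linear system over states ≠ 3 gives exactly h = [66340/9847, 59190/9847, 66440/9847, 0, 60290/9847, 60300/9847] (h[3] = 0 is the target).

h = [6.7371, 6.0110, 6.7472, 0.0000, 6.1227, 6.1237]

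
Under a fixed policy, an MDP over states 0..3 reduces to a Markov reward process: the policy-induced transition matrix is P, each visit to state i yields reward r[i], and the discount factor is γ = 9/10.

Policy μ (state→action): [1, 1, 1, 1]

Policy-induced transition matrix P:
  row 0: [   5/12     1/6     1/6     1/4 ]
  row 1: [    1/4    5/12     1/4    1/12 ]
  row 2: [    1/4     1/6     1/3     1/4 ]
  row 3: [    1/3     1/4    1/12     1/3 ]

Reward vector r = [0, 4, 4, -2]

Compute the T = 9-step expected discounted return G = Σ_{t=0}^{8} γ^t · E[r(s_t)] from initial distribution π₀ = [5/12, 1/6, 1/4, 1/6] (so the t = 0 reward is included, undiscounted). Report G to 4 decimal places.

t=0: π = [0.4167, 0.1667, 0.2500, 0.1667], E[r] = 1.3333, γ^t·E[r] = 1.333333, running G = 1.333333
t=1: π = [0.3333, 0.2222, 0.2083, 0.2361], E[r] = 1.2500, γ^t·E[r] = 1.125000, running G = 2.458333
t=2: π = [0.3252, 0.2419, 0.2002, 0.2326], E[r] = 1.3032, γ^t·E[r] = 1.055625, running G = 3.513958
t=3: π = [0.3236, 0.2465, 0.2008, 0.2291], E[r] = 1.3312, γ^t·E[r] = 0.970453, running G = 4.484411
t=4: π = [0.3230, 0.2474, 0.2016, 0.2280], E[r] = 1.3399, γ^t·E[r] = 0.879114, running G = 5.363525
t=5: π = [0.3228, 0.2475, 0.2019, 0.2278], E[r] = 1.3420, γ^t·E[r] = 0.792461, running G = 6.155986
t=6: π = [0.3228, 0.2475, 0.2020, 0.2277], E[r] = 1.3425, γ^t·E[r] = 0.713450, running G = 6.869436
t=7: π = [0.3228, 0.2475, 0.2020, 0.2277], E[r] = 1.3426, γ^t·E[r] = 0.642143, running G = 7.511578
t=8: π = [0.3228, 0.2475, 0.2020, 0.2277], E[r] = 1.3426, γ^t·E[r] = 0.577934, running G = 8.089512

G = 8.0895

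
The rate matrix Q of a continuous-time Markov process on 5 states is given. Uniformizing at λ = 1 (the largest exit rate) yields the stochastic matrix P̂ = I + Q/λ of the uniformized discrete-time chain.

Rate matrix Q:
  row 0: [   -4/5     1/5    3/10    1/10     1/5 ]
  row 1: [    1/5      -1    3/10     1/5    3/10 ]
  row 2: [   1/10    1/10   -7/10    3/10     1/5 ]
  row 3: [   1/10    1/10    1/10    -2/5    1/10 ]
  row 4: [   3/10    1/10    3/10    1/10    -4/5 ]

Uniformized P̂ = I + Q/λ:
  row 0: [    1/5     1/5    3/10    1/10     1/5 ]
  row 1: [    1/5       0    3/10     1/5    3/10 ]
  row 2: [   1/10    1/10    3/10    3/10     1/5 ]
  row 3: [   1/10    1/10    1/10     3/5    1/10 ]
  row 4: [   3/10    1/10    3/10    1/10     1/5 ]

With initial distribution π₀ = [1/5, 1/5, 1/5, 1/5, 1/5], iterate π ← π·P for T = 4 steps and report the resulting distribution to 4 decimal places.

π = [0.1634, 0.1058, 0.2387, 0.3121, 0.1800]

t=0: π = [0.2000, 0.2000, 0.2000, 0.2000, 0.2000]
t=1: π = [0.1800, 0.1000, 0.2600, 0.2600, 0.2000]
t=2: π = [0.1680, 0.1080, 0.2480, 0.2920, 0.1840]
t=3: π = [0.1644, 0.1060, 0.2416, 0.3064, 0.1816]
t=4: π = [0.1634, 0.1058, 0.2387, 0.3121, 0.1800]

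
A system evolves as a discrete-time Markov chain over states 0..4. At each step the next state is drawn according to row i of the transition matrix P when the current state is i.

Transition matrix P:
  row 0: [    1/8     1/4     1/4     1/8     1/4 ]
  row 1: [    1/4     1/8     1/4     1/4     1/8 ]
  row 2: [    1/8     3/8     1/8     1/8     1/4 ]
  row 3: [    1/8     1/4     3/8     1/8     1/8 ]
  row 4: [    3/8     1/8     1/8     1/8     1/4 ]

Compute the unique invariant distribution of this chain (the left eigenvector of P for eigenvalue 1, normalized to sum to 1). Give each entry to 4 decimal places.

π = [0.2037, 0.2238, 0.2167, 0.1530, 0.2029]

Balance equations π_j = Σ_i π_i·P[i][j]:
  π_0 = 1/8·π_0 + 1/4·π_1 + 1/8·π_2 + 1/8·π_3 + 3/8·π_4
  π_1 = 1/4·π_0 + 1/8·π_1 + 3/8·π_2 + 1/4·π_3 + 1/8·π_4
  π_2 = 1/4·π_0 + 1/4·π_1 + 1/8·π_2 + 3/8·π_3 + 1/8·π_4
  π_3 = 1/8·π_0 + 1/4·π_1 + 1/8·π_2 + 1/8·π_3 + 1/8·π_4
  normalize: π_0 + π_1 + π_2 + π_3 + π_4 = 1
Solving the linear system gives exactly π = [518/2543, 569/2543, 551/2543, 389/2543, 516/2543].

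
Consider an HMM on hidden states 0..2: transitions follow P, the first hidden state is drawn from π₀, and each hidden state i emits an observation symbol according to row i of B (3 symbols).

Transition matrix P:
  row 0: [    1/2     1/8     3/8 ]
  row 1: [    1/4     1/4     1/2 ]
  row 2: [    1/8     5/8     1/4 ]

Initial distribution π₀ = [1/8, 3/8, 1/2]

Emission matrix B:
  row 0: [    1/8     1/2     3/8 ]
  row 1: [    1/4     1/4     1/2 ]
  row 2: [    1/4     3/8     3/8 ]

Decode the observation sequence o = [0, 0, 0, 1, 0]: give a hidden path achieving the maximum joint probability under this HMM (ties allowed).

path = [1, 2, 1, 2, 1]

t=0: δ = [1.562e-02, 9.375e-02, 1.250e-01]  (obs o_0=0)
t=1: δ = [2.930e-03, 1.953e-02, 1.172e-02]  ψ = [1, 2, 1]  (obs o_1=0)
t=2: δ = [6.104e-04, 1.831e-03, 2.441e-03]  ψ = [1, 2, 1]  (obs o_2=0)
t=3: δ = [2.289e-04, 3.815e-04, 3.433e-04]  ψ = [1, 2, 1]  (obs o_3=1)
t=4: δ = [1.431e-05, 5.364e-05, 4.768e-05]  ψ = [0, 2, 1]  (obs o_4=0)
backtrack: best end state = 1; path = [1, 2, 1, 2, 1]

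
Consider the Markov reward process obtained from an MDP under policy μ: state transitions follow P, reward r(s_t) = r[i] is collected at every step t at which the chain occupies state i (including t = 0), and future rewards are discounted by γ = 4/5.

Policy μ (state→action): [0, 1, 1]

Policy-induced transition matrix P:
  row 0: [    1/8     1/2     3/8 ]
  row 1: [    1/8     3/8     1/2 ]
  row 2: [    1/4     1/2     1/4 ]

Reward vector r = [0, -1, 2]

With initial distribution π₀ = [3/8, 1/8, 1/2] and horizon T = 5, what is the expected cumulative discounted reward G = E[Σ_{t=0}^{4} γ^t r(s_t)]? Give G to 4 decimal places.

t=0: π = [0.3750, 0.1250, 0.5000], E[r] = 0.8750, γ^t·E[r] = 0.875000, running G = 0.875000
t=1: π = [0.1875, 0.4844, 0.3281], E[r] = 0.1719, γ^t·E[r] = 0.137500, running G = 1.012500
t=2: π = [0.1660, 0.4395, 0.3945], E[r] = 0.3496, γ^t·E[r] = 0.223750, running G = 1.236250
t=3: π = [0.1743, 0.4451, 0.3806], E[r] = 0.3162, γ^t·E[r] = 0.161875, running G = 1.398125
t=4: π = [0.1726, 0.4444, 0.3831], E[r] = 0.3217, γ^t·E[r] = 0.131788, running G = 1.529913

G = 1.5299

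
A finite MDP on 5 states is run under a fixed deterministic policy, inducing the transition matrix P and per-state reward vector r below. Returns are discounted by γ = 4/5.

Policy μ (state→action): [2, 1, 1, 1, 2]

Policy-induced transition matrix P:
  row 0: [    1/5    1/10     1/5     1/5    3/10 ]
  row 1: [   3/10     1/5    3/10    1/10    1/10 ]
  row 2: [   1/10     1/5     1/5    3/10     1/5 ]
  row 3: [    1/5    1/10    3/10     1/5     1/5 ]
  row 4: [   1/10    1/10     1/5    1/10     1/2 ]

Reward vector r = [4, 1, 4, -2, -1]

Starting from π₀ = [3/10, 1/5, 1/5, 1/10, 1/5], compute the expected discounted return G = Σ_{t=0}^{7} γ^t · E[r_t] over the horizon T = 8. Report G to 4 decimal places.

t=0: π = [0.3000, 0.2000, 0.2000, 0.1000, 0.2000], E[r] = 1.8000, γ^t·E[r] = 1.800000, running G = 1.800000
t=1: π = [0.1800, 0.1400, 0.2300, 0.1800, 0.2700], E[r] = 1.1500, γ^t·E[r] = 0.920000, running G = 2.720000
t=2: π = [0.1640, 0.1370, 0.2320, 0.1820, 0.2850], E[r] = 1.0720, γ^t·E[r] = 0.686080, running G = 3.406080
t=3: π = [0.1620, 0.1369, 0.2319, 0.1810, 0.2882], E[r] = 1.0623, γ^t·E[r] = 0.543898, running G = 3.949978
t=4: π = [0.1617, 0.1369, 0.2318, 0.1807, 0.2890], E[r] = 1.0604, γ^t·E[r] = 0.434352, running G = 4.384330
t=5: π = [0.1616, 0.1369, 0.2318, 0.1806, 0.2892], E[r] = 1.0600, γ^t·E[r] = 0.347334, running G = 4.731664
t=6: π = [0.1616, 0.1369, 0.2317, 0.1806, 0.2892], E[r] = 1.0599, γ^t·E[r] = 0.277834, running G = 5.009498
t=7: π = [0.1616, 0.1369, 0.2317, 0.1806, 0.2892], E[r] = 1.0598, γ^t·E[r] = 0.222260, running G = 5.231758

G = 5.2318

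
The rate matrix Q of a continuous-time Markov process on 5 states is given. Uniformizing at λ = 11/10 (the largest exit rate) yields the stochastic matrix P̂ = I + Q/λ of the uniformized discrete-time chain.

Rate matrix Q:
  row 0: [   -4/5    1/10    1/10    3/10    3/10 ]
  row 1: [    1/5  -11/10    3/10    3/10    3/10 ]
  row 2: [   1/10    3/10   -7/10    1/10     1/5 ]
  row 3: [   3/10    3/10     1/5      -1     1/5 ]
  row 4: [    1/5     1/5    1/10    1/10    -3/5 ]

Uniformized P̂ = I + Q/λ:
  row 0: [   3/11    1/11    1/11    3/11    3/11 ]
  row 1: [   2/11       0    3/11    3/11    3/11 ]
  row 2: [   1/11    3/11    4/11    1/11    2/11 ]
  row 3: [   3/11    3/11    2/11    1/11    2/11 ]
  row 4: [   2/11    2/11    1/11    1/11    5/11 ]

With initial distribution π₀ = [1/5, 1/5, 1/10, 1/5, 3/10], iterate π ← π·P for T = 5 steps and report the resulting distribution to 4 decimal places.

π = [0.1971, 0.1650, 0.1857, 0.1568, 0.2953]

t=0: π = [0.2000, 0.2000, 0.1000, 0.2000, 0.3000]
t=1: π = [0.2091, 0.1545, 0.1727, 0.1636, 0.3000]
t=2: π = [0.2000, 0.1653, 0.1810, 0.1570, 0.2967]
t=3: π = [0.1978, 0.1643, 0.1846, 0.1573, 0.2959]
t=4: π = [0.1973, 0.1650, 0.1854, 0.1568, 0.2955]
t=5: π = [0.1971, 0.1650, 0.1857, 0.1568, 0.2953]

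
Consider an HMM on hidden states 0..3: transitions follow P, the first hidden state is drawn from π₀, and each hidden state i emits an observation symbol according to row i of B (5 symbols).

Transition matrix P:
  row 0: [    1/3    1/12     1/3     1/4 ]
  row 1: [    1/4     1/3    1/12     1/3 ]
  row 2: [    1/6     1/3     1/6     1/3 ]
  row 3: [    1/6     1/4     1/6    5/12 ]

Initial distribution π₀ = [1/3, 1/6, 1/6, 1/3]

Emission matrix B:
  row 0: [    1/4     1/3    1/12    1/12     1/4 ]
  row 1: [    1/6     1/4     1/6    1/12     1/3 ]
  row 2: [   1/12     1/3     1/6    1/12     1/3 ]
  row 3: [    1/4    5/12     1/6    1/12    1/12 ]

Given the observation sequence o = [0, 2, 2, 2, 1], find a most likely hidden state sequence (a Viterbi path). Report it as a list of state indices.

t=0: δ = [8.333e-02, 2.778e-02, 1.389e-02, 8.333e-02]  (obs o_0=0)
t=1: δ = [2.315e-03, 3.472e-03, 4.630e-03, 5.787e-03]  ψ = [0, 3, 0, 3]  (obs o_1=2)
t=2: δ = [8.038e-05, 2.572e-04, 1.608e-04, 4.019e-04]  ψ = [3, 2, 3, 3]  (obs o_2=2)
t=3: δ = [5.582e-06, 1.674e-05, 1.116e-05, 2.791e-05]  ψ = [3, 3, 3, 3]  (obs o_3=2)
t=4: δ = [1.550e-06, 1.744e-06, 1.550e-06, 4.845e-06]  ψ = [3, 3, 3, 3]  (obs o_4=1)
backtrack: best end state = 3; path = [3, 3, 3, 3, 3]

path = [3, 3, 3, 3, 3]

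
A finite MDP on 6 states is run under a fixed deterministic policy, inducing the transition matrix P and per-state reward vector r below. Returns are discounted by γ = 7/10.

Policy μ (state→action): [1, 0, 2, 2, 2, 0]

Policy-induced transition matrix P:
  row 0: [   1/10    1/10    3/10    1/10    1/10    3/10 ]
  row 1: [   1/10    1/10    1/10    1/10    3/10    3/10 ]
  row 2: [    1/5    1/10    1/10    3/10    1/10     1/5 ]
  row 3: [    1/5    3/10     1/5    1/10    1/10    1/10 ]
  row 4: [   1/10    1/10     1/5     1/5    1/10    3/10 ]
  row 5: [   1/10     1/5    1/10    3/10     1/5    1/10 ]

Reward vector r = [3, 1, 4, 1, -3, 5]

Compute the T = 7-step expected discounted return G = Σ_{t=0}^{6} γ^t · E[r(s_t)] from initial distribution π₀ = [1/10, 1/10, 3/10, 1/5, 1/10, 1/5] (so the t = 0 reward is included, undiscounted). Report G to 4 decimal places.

t=0: π = [0.1000, 0.1000, 0.3000, 0.2000, 0.1000, 0.2000], E[r] = 2.5000, γ^t·E[r] = 2.500000, running G = 2.500000
t=1: π = [0.1500, 0.1600, 0.1500, 0.2100, 0.1400, 0.1900], E[r] = 1.9500, γ^t·E[r] = 1.365000, running G = 3.865000
t=2: π = [0.1360, 0.1610, 0.1650, 0.1820, 0.1510, 0.2050], E[r] = 1.9830, γ^t·E[r] = 0.971670, running G = 4.836670
t=3: π = [0.1347, 0.1569, 0.1605, 0.1891, 0.1527, 0.2061], E[r] = 1.9645, γ^t·E[r] = 0.673824, running G = 5.510494
t=4: π = [0.1350, 0.1584, 0.1611, 0.1886, 0.1520, 0.2049], E[r] = 1.9650, γ^t·E[r] = 0.471787, running G = 5.982280
t=5: π = [0.1350, 0.1582, 0.1611, 0.1884, 0.1522, 0.2052], E[r] = 1.9651, γ^t·E[r] = 0.330280, running G = 6.312561
t=6: π = [0.1349, 0.1582, 0.1611, 0.1885, 0.1522, 0.2052], E[r] = 1.9651, γ^t·E[r] = 0.231193, running G = 6.543754

G = 6.5438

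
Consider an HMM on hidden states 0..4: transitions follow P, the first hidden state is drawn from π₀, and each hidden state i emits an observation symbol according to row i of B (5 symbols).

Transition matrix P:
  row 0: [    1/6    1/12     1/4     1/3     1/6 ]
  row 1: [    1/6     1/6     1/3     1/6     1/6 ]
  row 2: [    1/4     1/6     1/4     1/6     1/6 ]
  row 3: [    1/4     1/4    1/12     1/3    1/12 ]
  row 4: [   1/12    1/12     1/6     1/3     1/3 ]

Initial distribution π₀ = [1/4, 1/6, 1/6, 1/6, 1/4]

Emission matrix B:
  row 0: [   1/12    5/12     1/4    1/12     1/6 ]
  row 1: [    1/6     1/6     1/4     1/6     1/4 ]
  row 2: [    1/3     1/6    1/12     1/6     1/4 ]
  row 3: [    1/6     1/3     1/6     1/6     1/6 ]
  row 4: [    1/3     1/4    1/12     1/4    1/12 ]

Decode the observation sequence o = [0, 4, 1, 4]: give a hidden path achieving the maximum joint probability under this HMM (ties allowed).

t=0: δ = [2.083e-02, 2.778e-02, 5.556e-02, 2.778e-02, 8.333e-02]  (obs o_0=0)
t=1: δ = [2.315e-03, 2.315e-03, 3.472e-03, 4.630e-03, 2.315e-03]  ψ = [2, 2, 2, 4, 4]  (obs o_1=4)
t=2: δ = [4.823e-04, 1.929e-04, 1.447e-04, 5.144e-04, 1.929e-04]  ψ = [3, 3, 2, 3, 4]  (obs o_2=1)
t=3: δ = [2.143e-05, 3.215e-05, 3.014e-05, 2.858e-05, 6.698e-06]  ψ = [3, 3, 0, 3, 0]  (obs o_3=4)
backtrack: best end state = 1; path = [4, 3, 3, 1]

path = [4, 3, 3, 1]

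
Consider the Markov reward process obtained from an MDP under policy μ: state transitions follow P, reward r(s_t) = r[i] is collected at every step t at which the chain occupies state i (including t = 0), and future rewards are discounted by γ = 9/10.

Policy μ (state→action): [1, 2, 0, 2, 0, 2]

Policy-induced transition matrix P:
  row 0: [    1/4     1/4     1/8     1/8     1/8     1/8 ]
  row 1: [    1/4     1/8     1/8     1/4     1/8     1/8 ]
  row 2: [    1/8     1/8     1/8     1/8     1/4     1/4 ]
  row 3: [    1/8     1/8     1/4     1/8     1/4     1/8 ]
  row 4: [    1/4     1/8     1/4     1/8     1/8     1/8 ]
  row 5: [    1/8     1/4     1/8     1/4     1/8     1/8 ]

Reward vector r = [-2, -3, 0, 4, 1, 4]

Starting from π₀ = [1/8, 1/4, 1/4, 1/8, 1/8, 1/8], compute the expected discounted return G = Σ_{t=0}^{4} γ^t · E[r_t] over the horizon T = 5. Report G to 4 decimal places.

G = 1.8476

t=0: π = [0.1250, 0.2500, 0.2500, 0.1250, 0.1250, 0.1250], E[r] = 0.1250, γ^t·E[r] = 0.125000, running G = 0.125000
t=1: π = [0.1875, 0.1563, 0.1563, 0.1719, 0.1719, 0.1563], E[r] = 0.6406, γ^t·E[r] = 0.576563, running G = 0.701563
t=2: π = [0.1895, 0.1680, 0.1680, 0.1641, 0.1660, 0.1445], E[r] = 0.5176, γ^t·E[r] = 0.419238, running G = 1.120801
t=3: π = [0.1904, 0.1667, 0.1663, 0.1641, 0.1665, 0.1460], E[r] = 0.5256, γ^t·E[r] = 0.383188, running G = 1.503989
t=4: π = [0.1905, 0.1671, 0.1663, 0.1641, 0.1663, 0.1458], E[r] = 0.5237, γ^t·E[r] = 0.343608, running G = 1.847596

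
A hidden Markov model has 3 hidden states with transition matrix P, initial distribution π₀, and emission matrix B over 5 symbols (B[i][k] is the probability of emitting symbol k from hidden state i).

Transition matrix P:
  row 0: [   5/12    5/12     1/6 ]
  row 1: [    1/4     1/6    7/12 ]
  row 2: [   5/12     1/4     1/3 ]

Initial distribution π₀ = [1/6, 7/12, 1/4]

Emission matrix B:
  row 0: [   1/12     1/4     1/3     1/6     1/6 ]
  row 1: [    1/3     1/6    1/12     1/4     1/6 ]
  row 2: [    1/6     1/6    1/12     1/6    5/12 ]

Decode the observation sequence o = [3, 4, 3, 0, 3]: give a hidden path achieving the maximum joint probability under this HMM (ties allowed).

t=0: δ = [2.778e-02, 1.458e-01, 4.167e-02]  (obs o_0=3)
t=1: δ = [6.076e-03, 4.051e-03, 3.545e-02]  ψ = [1, 1, 1]  (obs o_1=4)
t=2: δ = [2.462e-03, 2.215e-03, 1.969e-03]  ψ = [2, 2, 2]  (obs o_2=3)
t=3: δ = [8.547e-05, 3.419e-04, 2.154e-04]  ψ = [0, 0, 1]  (obs o_3=0)
t=4: δ = [1.496e-05, 1.424e-05, 3.324e-05]  ψ = [2, 1, 1]  (obs o_4=3)
backtrack: best end state = 2; path = [1, 2, 0, 1, 2]

path = [1, 2, 0, 1, 2]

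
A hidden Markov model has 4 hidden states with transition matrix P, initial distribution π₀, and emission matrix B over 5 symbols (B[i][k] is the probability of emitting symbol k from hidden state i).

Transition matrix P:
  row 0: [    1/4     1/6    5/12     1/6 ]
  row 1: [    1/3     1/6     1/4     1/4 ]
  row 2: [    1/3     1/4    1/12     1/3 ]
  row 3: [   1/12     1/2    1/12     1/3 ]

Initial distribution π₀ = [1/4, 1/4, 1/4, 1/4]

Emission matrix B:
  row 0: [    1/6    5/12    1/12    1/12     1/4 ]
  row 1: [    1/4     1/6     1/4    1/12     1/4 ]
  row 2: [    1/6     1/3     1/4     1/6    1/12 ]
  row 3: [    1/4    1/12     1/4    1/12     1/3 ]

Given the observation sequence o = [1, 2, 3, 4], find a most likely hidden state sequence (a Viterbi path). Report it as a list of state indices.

t=0: δ = [1.042e-01, 4.167e-02, 8.333e-02, 2.083e-02]  (obs o_0=1)
t=1: δ = [2.315e-03, 5.208e-03, 1.085e-02, 6.944e-03]  ψ = [2, 2, 0, 2]  (obs o_1=2)
t=2: δ = [3.014e-04, 2.894e-04, 2.170e-04, 3.014e-04]  ψ = [2, 3, 1, 2]  (obs o_2=3)
t=3: δ = [2.411e-05, 3.768e-05, 1.047e-05, 3.349e-05]  ψ = [1, 3, 0, 3]  (obs o_3=4)
backtrack: best end state = 1; path = [0, 2, 3, 1]

path = [0, 2, 3, 1]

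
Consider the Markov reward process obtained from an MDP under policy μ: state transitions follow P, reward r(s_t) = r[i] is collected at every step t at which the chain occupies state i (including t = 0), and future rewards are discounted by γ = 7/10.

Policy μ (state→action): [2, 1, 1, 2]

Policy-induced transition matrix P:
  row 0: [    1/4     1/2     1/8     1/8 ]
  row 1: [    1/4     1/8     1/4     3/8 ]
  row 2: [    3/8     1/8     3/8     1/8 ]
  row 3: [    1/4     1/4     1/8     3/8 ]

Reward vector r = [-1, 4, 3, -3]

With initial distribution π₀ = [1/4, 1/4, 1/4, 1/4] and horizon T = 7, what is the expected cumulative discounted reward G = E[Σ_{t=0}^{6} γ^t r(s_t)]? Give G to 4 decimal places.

t=0: π = [0.2500, 0.2500, 0.2500, 0.2500], E[r] = 0.7500, γ^t·E[r] = 0.750000, running G = 0.750000
t=1: π = [0.2813, 0.2500, 0.2188, 0.2500], E[r] = 0.6250, γ^t·E[r] = 0.437500, running G = 1.187500
t=2: π = [0.2773, 0.2617, 0.2109, 0.2500], E[r] = 0.6523, γ^t·E[r] = 0.319648, running G = 1.507148
t=3: π = [0.2764, 0.2603, 0.2104, 0.2529], E[r] = 0.6372, γ^t·E[r] = 0.218562, running G = 1.725710
t=4: π = [0.2763, 0.2603, 0.2101, 0.2533], E[r] = 0.6353, γ^t·E[r] = 0.152524, running G = 1.878235
t=5: π = [0.2763, 0.2603, 0.2101, 0.2534], E[r] = 0.6349, γ^t·E[r] = 0.106704, running G = 1.984939
t=6: π = [0.2763, 0.2603, 0.2101, 0.2534], E[r] = 0.6347, γ^t·E[r] = 0.074677, running G = 2.059616

G = 2.0596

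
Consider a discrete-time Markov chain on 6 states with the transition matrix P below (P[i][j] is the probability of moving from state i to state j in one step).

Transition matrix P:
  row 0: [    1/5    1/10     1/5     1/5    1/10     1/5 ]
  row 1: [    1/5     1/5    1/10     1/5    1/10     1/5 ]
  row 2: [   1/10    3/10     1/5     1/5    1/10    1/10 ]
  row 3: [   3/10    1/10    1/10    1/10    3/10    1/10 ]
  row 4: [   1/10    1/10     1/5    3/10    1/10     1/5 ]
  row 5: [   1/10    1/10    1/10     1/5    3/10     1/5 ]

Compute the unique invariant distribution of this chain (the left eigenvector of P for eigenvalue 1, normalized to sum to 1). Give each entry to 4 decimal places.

Balance equations π_j = Σ_i π_i·P[i][j]:
  π_0 = 1/5·π_0 + 1/5·π_1 + 1/10·π_2 + 3/10·π_3 + 1/10·π_4 + 1/10·π_5
  π_1 = 1/10·π_0 + 1/5·π_1 + 3/10·π_2 + 1/10·π_3 + 1/10·π_4 + 1/10·π_5
  π_2 = 1/5·π_0 + 1/10·π_1 + 1/5·π_2 + 1/10·π_3 + 1/5·π_4 + 1/10·π_5
  π_3 = 1/5·π_0 + 1/5·π_1 + 1/5·π_2 + 1/10·π_3 + 3/10·π_4 + 1/5·π_5
  π_4 = 1/10·π_0 + 1/10·π_1 + 1/10·π_2 + 3/10·π_3 + 1/10·π_4 + 3/10·π_5
  normalize: π_0 + π_1 + π_2 + π_3 + π_4 + π_5 = 1
Solving the linear system gives exactly π = [8428/49277, 7110/49277, 14713/98554, 19465/98554, 17007/98554, 16293/98554].

π = [0.1710, 0.1443, 0.1493, 0.1975, 0.1726, 0.1653]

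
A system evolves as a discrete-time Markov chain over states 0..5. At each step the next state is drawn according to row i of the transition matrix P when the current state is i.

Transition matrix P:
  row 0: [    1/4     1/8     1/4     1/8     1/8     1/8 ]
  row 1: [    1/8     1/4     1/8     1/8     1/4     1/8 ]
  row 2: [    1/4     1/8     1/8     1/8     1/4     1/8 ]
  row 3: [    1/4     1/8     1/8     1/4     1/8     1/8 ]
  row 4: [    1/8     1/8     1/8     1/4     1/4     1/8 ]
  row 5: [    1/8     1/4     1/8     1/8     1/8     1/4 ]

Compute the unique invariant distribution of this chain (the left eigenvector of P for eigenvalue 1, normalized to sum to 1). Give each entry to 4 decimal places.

Balance equations π_j = Σ_i π_i·P[i][j]:
  π_0 = 1/4·π_0 + 1/8·π_1 + 1/4·π_2 + 1/4·π_3 + 1/8·π_4 + 1/8·π_5
  π_1 = 1/8·π_0 + 1/4·π_1 + 1/8·π_2 + 1/8·π_3 + 1/8·π_4 + 1/4·π_5
  π_2 = 1/4·π_0 + 1/8·π_1 + 1/8·π_2 + 1/8·π_3 + 1/8·π_4 + 1/8·π_5
  π_3 = 1/8·π_0 + 1/8·π_1 + 1/8·π_2 + 1/4·π_3 + 1/4·π_4 + 1/8·π_5
  π_4 = 1/8·π_0 + 1/4·π_1 + 1/4·π_2 + 1/8·π_3 + 1/4·π_4 + 1/8·π_5
  normalize: π_0 + π_1 + π_2 + π_3 + π_4 + π_5 = 1
Solving the linear system gives exactly π = [4143/22001, 8/49, 3268/22001, 3732/22001, 589/3143, 1/7].

π = [0.1883, 0.1633, 0.1485, 0.1696, 0.1874, 0.1429]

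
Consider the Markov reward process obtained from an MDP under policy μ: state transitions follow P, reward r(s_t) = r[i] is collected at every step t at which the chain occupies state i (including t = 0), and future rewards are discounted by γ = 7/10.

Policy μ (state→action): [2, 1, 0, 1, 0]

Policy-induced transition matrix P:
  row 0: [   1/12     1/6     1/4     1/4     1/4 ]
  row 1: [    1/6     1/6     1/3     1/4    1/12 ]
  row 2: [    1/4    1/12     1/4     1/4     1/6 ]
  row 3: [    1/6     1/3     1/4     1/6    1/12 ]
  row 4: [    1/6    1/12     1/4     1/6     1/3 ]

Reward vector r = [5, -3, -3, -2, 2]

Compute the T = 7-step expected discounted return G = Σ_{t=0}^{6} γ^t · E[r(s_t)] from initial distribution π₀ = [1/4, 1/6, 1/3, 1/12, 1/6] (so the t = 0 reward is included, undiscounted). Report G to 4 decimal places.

t=0: π = [0.2500, 0.1667, 0.3333, 0.0833, 0.1667], E[r] = -0.0833, γ^t·E[r] = -0.083333, running G = -0.083333
t=1: π = [0.1736, 0.1389, 0.2639, 0.2292, 0.1944], E[r] = -0.4097, γ^t·E[r] = -0.286806, running G = -0.370139
t=2: π = [0.1742, 0.1667, 0.2616, 0.2147, 0.1829], E[r] = -0.4774, γ^t·E[r] = -0.233941, running G = -0.604080
t=3: π = [0.1739, 0.1654, 0.2639, 0.2169, 0.1799], E[r] = -0.4921, γ^t·E[r] = -0.168804, running G = -0.772884
t=4: π = [0.1742, 0.1658, 0.2638, 0.2169, 0.1793], E[r] = -0.4933, γ^t·E[r] = -0.118451, running G = -0.891335
t=5: π = [0.1741, 0.1659, 0.2638, 0.2170, 0.1792], E[r] = -0.4941, γ^t·E[r] = -0.083046, running G = -0.974381
t=6: π = [0.1741, 0.1659, 0.2638, 0.2170, 0.1791], E[r] = -0.4942, γ^t·E[r] = -0.058146, running G = -1.032527

G = -1.0325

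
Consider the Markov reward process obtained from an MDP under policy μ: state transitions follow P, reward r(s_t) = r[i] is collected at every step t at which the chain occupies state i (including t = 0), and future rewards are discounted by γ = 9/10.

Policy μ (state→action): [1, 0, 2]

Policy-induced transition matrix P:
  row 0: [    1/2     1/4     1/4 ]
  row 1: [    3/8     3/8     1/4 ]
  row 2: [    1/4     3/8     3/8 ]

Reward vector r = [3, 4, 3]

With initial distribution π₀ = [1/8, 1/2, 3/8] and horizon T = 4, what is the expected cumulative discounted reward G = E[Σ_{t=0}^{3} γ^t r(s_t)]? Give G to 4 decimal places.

t=0: π = [0.1250, 0.5000, 0.3750], E[r] = 3.5000, γ^t·E[r] = 3.500000, running G = 3.500000
t=1: π = [0.3438, 0.3594, 0.2969], E[r] = 3.3594, γ^t·E[r] = 3.023438, running G = 6.523438
t=2: π = [0.3809, 0.3320, 0.2871], E[r] = 3.3320, γ^t·E[r] = 2.698945, running G = 9.222383
t=3: π = [0.3867, 0.3274, 0.2859], E[r] = 3.3274, γ^t·E[r] = 2.425669, running G = 11.648052

G = 11.6481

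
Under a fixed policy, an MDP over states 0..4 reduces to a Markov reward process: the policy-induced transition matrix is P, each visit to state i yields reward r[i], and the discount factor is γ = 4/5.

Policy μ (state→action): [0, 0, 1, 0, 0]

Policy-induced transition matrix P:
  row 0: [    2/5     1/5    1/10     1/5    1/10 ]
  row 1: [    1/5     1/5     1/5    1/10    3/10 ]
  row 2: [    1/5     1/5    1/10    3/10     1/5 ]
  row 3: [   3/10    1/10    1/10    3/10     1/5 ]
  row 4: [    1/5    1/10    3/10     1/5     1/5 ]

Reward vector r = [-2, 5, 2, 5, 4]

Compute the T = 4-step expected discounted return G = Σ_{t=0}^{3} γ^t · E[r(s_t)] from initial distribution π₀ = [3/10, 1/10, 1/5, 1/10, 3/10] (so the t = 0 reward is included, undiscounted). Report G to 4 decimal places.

G = 6.7195

t=0: π = [0.3000, 0.1000, 0.2000, 0.1000, 0.3000], E[r] = 2.0000, γ^t·E[r] = 2.000000, running G = 2.000000
t=1: π = [0.2700, 0.1600, 0.1700, 0.2200, 0.1800], E[r] = 2.4200, γ^t·E[r] = 1.936000, running G = 3.936000
t=2: π = [0.2760, 0.1600, 0.1520, 0.2230, 0.1890], E[r] = 2.4230, γ^t·E[r] = 1.550720, running G = 5.486720
t=3: π = [0.2775, 0.1588, 0.1538, 0.2215, 0.1884], E[r] = 2.4077, γ^t·E[r] = 1.232742, running G = 6.719462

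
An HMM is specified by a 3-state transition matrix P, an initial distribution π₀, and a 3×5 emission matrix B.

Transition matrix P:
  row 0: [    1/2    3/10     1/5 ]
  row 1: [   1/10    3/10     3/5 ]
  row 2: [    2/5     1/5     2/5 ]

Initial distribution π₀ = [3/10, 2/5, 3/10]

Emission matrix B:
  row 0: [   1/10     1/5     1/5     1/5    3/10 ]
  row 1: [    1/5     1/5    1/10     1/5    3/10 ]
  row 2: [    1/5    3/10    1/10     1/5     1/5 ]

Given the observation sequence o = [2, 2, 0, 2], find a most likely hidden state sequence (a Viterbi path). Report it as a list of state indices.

t=0: δ = [6.000e-02, 4.000e-02, 3.000e-02]  (obs o_0=2)
t=1: δ = [6.000e-03, 1.800e-03, 2.400e-03]  ψ = [0, 0, 1]  (obs o_1=2)
t=2: δ = [3.000e-04, 3.600e-04, 2.400e-04]  ψ = [0, 0, 0]  (obs o_2=0)
t=3: δ = [3.000e-05, 1.080e-05, 2.160e-05]  ψ = [0, 1, 1]  (obs o_3=2)
backtrack: best end state = 0; path = [0, 0, 0, 0]

path = [0, 0, 0, 0]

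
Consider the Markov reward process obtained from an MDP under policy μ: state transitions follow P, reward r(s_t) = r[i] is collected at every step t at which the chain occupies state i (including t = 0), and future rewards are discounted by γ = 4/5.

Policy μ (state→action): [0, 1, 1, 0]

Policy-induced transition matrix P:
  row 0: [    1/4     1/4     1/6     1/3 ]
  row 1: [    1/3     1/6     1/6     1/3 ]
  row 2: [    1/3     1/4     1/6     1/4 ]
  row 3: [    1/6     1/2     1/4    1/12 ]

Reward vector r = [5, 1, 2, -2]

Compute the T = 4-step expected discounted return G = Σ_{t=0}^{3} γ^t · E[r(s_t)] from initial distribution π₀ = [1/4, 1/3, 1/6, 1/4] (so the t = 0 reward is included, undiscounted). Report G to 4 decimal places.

G = 4.3443

t=0: π = [0.2500, 0.3333, 0.1667, 0.2500], E[r] = 1.4167, γ^t·E[r] = 1.416667, running G = 1.416667
t=1: π = [0.2708, 0.2847, 0.1875, 0.2569], E[r] = 1.5000, γ^t·E[r] = 1.200000, running G = 2.616667
t=2: π = [0.2679, 0.2905, 0.1881, 0.2535], E[r] = 1.4994, γ^t·E[r] = 0.959630, running G = 3.576296
t=3: π = [0.2688, 0.2892, 0.1878, 0.2543], E[r] = 1.5000, γ^t·E[r] = 0.767975, running G = 4.344272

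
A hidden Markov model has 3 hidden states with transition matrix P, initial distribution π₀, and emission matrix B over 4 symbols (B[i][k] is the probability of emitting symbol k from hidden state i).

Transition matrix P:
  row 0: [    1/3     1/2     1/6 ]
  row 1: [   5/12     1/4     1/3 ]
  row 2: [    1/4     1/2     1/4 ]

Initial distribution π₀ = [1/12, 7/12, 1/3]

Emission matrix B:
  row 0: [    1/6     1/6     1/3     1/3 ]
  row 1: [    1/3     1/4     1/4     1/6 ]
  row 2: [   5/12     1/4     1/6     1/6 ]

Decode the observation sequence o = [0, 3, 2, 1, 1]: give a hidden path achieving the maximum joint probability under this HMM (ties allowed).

path = [1, 0, 1, 2, 1]

t=0: δ = [1.389e-02, 1.944e-01, 1.389e-01]  (obs o_0=0)
t=1: δ = [2.701e-02, 1.157e-02, 1.080e-02]  ψ = [1, 2, 1]  (obs o_1=3)
t=2: δ = [3.001e-03, 3.376e-03, 7.502e-04]  ψ = [0, 0, 0]  (obs o_2=2)
t=3: δ = [2.344e-04, 3.751e-04, 2.813e-04]  ψ = [1, 0, 1]  (obs o_3=1)
t=4: δ = [2.605e-05, 3.516e-05, 3.126e-05]  ψ = [1, 2, 1]  (obs o_4=1)
backtrack: best end state = 1; path = [1, 0, 1, 2, 1]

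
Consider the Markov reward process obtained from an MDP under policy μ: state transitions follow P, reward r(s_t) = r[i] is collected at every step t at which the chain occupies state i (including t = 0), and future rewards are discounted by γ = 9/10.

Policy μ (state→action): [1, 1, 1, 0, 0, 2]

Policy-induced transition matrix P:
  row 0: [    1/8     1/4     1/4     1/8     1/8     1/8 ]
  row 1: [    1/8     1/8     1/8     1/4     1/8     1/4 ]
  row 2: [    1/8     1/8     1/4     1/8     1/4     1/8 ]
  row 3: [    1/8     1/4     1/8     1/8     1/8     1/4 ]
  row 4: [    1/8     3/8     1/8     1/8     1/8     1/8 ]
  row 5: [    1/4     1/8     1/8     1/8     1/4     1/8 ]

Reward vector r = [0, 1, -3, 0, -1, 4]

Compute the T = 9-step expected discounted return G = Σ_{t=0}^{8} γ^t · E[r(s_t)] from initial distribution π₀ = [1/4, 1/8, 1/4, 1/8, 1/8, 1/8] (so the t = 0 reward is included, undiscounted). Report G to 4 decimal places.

G = 0.7650

t=0: π = [0.2500, 0.1250, 0.2500, 0.1250, 0.1250, 0.1250], E[r] = -0.2500, γ^t·E[r] = -0.250000, running G = -0.250000
t=1: π = [0.1406, 0.2031, 0.1875, 0.1406, 0.1719, 0.1563], E[r] = 0.0938, γ^t·E[r] = 0.084375, running G = -0.165625
t=2: π = [0.1445, 0.2031, 0.1660, 0.1504, 0.1680, 0.1680], E[r] = 0.2090, γ^t·E[r] = 0.169277, running G = 0.003652
t=3: π = [0.1460, 0.2039, 0.1638, 0.1504, 0.1667, 0.1692], E[r] = 0.2224, γ^t·E[r] = 0.162138, running G = 0.165791
t=4: π = [0.1461, 0.2037, 0.1637, 0.1505, 0.1666, 0.1693], E[r] = 0.2231, γ^t·E[r] = 0.146345, running G = 0.312136
t=5: π = [0.1462, 0.2037, 0.1637, 0.1505, 0.1666, 0.1693], E[r] = 0.2230, γ^t·E[r] = 0.131688, running G = 0.443824
t=6: π = [0.1462, 0.2037, 0.1637, 0.1505, 0.1666, 0.1693], E[r] = 0.2230, γ^t·E[r] = 0.118511, running G = 0.562335
t=7: π = [0.1462, 0.2037, 0.1637, 0.1505, 0.1666, 0.1693], E[r] = 0.2230, γ^t·E[r] = 0.106659, running G = 0.668994
t=8: π = [0.1462, 0.2037, 0.1637, 0.1505, 0.1666, 0.1693], E[r] = 0.2230, γ^t·E[r] = 0.095993, running G = 0.764987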